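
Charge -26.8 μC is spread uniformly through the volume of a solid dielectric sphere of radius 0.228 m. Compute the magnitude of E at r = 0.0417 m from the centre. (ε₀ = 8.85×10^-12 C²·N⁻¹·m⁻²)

|E| ≈ 8.48e5 V/m

Take a concentric spherical Gaussian surface of radius r = 0.0417 m (r < R).
For a uniform sphere the enclosed fraction is (r/R)³, so Q_enc = (-26.8 μC)(0.0417/0.228)³ = -1.64×10^-7 C.
By Gauss's law, ∮E·dA = E·4πr² = Q_enc/ε₀.
E = |Q_enc|/(4πε₀r²) = (1.64×10^-7)/(4π·8.85×10^-12·(0.0417)²) = 8.48×10^5 N/C.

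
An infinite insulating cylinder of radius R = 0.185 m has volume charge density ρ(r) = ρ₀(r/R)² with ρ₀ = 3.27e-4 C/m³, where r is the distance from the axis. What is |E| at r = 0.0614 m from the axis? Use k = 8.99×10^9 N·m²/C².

E ≈ 6.25e4 N/C

By cylindrical symmetry E is radial; use a coaxial Gaussian cylinder of radius 0.0614 m and length L (r < R).
Integrating ρ over the cross-section to radius r: λ_enc = (2πρ₀/R²) ∫₀^r r'^3 dr' = 2πρ₀ r^4/(4·R²) = 2.133×10^-7 C/m.
Applying ∮E·dA = Q_enc/ε₀ with the end caps contributing no flux:
E = 2k|λ_enc|/r = 2(8.99×10^9)(2.133×10^-7)/(0.0614) = 6.25×10^4 N/C.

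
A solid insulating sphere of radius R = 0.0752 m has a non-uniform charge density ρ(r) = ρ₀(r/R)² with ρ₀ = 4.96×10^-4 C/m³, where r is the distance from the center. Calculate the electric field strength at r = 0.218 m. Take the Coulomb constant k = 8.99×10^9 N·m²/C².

Take a concentric spherical Gaussian surface of radius r = 0.218 m (r > R, all charge enclosed).
Q_enc = 4π ∫₀^R ρ₀(r'/R)^2 r'² dr' = 4πρ₀R³/5 = 5.301×10^-7 C.
Since E is radial and uniform over the Gaussian sphere, Φ = E·4πr² = Q_enc/ε₀.
E = k|Q_enc|/r² = (8.99×10^9)(5.301×10^-7)/(0.218)² = 1.00×10^5 N/C.

1.00×10^5 N/C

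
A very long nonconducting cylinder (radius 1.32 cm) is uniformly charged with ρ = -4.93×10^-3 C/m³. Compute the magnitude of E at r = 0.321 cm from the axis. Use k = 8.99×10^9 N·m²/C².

E = 8.94×10^5 N/C

Choose a coaxial cylinder of radius r = 0.321 cm (arbitrary length L) as the Gaussian surface (r < R).
Enclosed charge per unit length: λ_enc = ρ·πr² = (-4.93×10^-3)π(0.00321)² = -1.596×10^-7 C/m.
Applying ∮E·dA = Q_enc/ε₀ with the end caps contributing no flux:
E = 2k|λ_enc|/r = 2(8.99×10^9)(1.596e-7)/(0.00321) = 8.94×10^5 N/C.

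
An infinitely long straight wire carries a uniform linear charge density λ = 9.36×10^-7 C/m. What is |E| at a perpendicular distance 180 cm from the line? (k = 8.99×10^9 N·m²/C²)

Coaxial Gaussian cylinder, radius r = 180 cm, length L.
Q_enc = λL, so λ_enc = 9.36×10^-7 C/m.
By Gauss's law (flux through the curved wall only), E·2πrL = λ_enc L/ε₀.
E = 2k|λ_enc|/r = 2(8.99×10^9)(9.36e-7)/(1.8) = 9.35×10^3 N/C.

|E| = 9.35×10^3 N/C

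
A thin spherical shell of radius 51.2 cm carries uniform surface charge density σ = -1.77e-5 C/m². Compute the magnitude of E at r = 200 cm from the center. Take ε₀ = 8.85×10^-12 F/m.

1.31×10^5 N/C

Take a concentric spherical Gaussian surface of radius r = 200 cm (r > 51.2 cm).
The entire shell is enclosed: Q_enc = σ·4πR² = (-1.77×10^-5)·4π·(0.512)² = -5.831×10^-5 C.
By Gauss's law, ∮E·dA = E·4πr² = Q_enc/ε₀.
E = |Q_enc|/(4πε₀r²) = (5.831×10^-5)/(4π·8.85×10^-12·(2)²) = 1.31×10^5 N/C.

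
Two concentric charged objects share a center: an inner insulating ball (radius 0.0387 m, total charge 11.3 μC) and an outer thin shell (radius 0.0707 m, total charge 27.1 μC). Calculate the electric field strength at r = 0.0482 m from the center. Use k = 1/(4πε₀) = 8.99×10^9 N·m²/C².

4.37e7 N/C

Symmetry ⇒ E = E(r) r̂. Gaussian sphere of radius r = 0.0482 m (between the bodies, 0.0387 m < r < 0.0707 m).
Only the inner charge is enclosed; the outer shell contributes nothing inside itself. Q_enc = 11.3 μC = 1.13×10^-5 C.
Since E is radial and uniform over the Gaussian sphere, Φ = E·4πr² = Q_enc/ε₀.
E = k|Q_enc|/r² = (8.99×10^9)(1.13e-5)/(0.0482)² = 4.37×10^7 N/C.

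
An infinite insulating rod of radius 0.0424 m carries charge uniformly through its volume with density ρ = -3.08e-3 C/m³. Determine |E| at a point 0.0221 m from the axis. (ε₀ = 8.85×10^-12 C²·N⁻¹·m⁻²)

By cylindrical symmetry E is radial; use a coaxial Gaussian cylinder of radius 0.0221 m and length L (r < R).
Charge inside radius r per length L is ρ·πr²·L, so λ_enc = ρπr² = -4.726e-6 C/m.
Since E is radial and uniform over the curved surface, Φ = E·2πrL = Q_enc/ε₀ = λ_enc L/ε₀.
E = |λ_enc|/(2πε₀r) = (4.726×10^-6)/(2π·8.85×10^-12·0.0221) = 3.85×10^6 N/C.

3.85e6 N/C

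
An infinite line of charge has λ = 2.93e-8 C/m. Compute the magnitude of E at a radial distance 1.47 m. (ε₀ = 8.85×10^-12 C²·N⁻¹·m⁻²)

Take a coaxial cylindrical Gaussian surface of radius r = 1.47 m and length L.
Q_enc = λL, so λ_enc = 2.93×10^-8 C/m.
Gauss's law: E·2πrL = λ_enc L/ε₀.
E = |λ_enc|/(2πε₀r) = (2.93×10^-8)/(2π·8.85×10^-12·1.47) = 358 N/C.

E ≈ 358 N/C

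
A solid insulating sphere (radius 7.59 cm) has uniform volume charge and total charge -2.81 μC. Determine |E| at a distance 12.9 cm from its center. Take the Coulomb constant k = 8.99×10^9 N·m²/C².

|E| = 1.52×10^6 N/C

Take a concentric spherical Gaussian surface of radius r = 12.9 cm (r > R, so the entire charge is enclosed).
Q_enc = -2.81 μC = -2.81e-6 C.
Since E is radial and uniform over the Gaussian sphere, Φ = E·4πr² = Q_enc/ε₀.
E = k|Q_enc|/r² = (8.99×10^9)(2.81e-6)/(0.129)² = 1.52×10^6 N/C.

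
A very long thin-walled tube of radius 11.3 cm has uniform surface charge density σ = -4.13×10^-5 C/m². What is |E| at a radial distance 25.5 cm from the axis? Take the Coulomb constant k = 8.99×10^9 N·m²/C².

By cylindrical symmetry E is radial; use a coaxial Gaussian cylinder of radius 25.5 cm and length L (r > 11.3 cm).
The whole shell is enclosed: λ_enc = σ·2πR = (-4.13×10^-5)·2π·(0.113) = -2.932×10^-5 C/m.
Gauss's law: E·2πrL = λ_enc L/ε₀.
E = 2k|λ_enc|/r = 2(8.99×10^9)(2.932×10^-5)/(0.255) = 2.07e6 N/C.

2.07×10^6 N/C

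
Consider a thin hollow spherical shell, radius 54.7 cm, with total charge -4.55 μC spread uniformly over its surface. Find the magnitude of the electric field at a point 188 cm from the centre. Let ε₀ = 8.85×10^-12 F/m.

Take a concentric spherical Gaussian surface of radius r = 188 cm (r > 54.7 cm).
The entire shell is enclosed: Q_enc = -4.55×10^-6 C.
Since E is radial and uniform over the Gaussian sphere, Φ = E·4πr² = Q_enc/ε₀.
E = |Q_enc|/(4πε₀r²) = (4.55×10^-6)/(4π·8.85×10^-12·(1.88)²) = 1.16e4 N/C.

|E| ≈ 1.16e4 V/m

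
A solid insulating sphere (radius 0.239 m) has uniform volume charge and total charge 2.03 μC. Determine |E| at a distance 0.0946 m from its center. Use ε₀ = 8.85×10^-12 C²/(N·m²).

Use a concentric Gaussian sphere at r = 0.0946 m (r < R).
Only the charge within r is enclosed: Q_enc = Q·(r/R)³ = (2.03 μC)·(0.0946 m/0.239 m)³ = 1.259×10^-7 C.
Gauss's law: E·4πr² = Q_enc/ε₀.
E = |Q_enc|/(4πε₀r²) = (1.259×10^-7)/(4π·8.85×10^-12·(0.0946)²) = 1.26e5 N/C.

|E| = 1.26×10^5 N/C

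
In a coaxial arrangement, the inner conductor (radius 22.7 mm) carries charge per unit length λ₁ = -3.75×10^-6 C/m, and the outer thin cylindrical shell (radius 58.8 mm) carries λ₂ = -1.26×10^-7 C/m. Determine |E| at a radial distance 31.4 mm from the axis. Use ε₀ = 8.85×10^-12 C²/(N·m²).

By cylindrical symmetry E is radial; use a coaxial Gaussian cylinder of radius 31.4 mm and length L (between the conductors, 22.7 mm < r < 58.8 mm).
The shell at 58.8 mm lies outside the Gaussian surface, so λ_enc = λ₁ = -3.75e-6 C/m.
Since E is radial and uniform over the curved surface, Φ = E·2πrL = Q_enc/ε₀ = λ_enc L/ε₀.
E = |λ_enc|/(2πε₀r) = (3.75e-6)/(2π·8.85×10^-12·0.0314) = 2.15×10^6 N/C.

|E| = 2.15×10^6 V/m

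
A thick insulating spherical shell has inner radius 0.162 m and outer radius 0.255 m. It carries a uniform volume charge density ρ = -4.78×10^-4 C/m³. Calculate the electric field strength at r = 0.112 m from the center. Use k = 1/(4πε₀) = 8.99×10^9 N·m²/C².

E = 0

Symmetry ⇒ E = E(r) r̂. Gaussian sphere of radius r = 0.112 m (r < 0.162 m, inside the empty cavity).
Q_enc = 0 (all charge lies at larger r); Gauss's law gives E = 0.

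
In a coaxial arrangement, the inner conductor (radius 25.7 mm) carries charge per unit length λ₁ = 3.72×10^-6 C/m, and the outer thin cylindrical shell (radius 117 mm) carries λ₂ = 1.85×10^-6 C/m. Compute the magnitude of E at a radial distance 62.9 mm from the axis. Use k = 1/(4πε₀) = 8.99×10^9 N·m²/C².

Coaxial Gaussian cylinder, radius r = 62.9 mm, length L (between the conductors, 25.7 mm < r < 117 mm).
Only the inner wire is enclosed; the outer shell contributes nothing inside itself. λ_enc = λ₁ = 3.72e-6 C/m.
By Gauss's law (flux through the curved wall only), E·2πrL = λ_enc L/ε₀.
E = 2k|λ_enc|/r = 2(8.99×10^9)(3.72×10^-6)/(0.0629) = 1.06×10^6 N/C.

1.06×10^6 N/C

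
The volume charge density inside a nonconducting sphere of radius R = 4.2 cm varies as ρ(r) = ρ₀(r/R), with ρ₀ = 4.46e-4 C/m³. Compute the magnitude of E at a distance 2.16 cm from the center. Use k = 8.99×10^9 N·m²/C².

By spherical symmetry E is radial; choose a Gaussian sphere of radius r = 2.16 cm (r < R).
Integrate the density: Q_enc = 4π ∫₀^r ρ₀(r'/R)^1 r'² dr' = 4πρ₀ r^4/(4·R) = 7.262e-9 C.
Gauss's law: E·4πr² = Q_enc/ε₀.
E = k|Q_enc|/r² = (8.99×10^9)(7.262×10^-9)/(0.0216)² = 1.40×10^5 N/C.

E ≈ 1.40×10^5 N/C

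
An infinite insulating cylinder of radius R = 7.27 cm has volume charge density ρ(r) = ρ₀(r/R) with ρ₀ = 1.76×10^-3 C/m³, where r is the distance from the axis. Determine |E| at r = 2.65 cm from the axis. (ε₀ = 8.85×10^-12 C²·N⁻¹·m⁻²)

Coaxial Gaussian cylinder, radius r = 2.65 cm, length L (r < R).
Integrating ρ over the cross-section to radius r: λ_enc = (2πρ₀/R) ∫₀^r r'^2 dr' = 2πρ₀ r^3/(3·R) = 9.436e-7 C/m.
Since E is radial and uniform over the curved surface, Φ = E·2πrL = Q_enc/ε₀ = λ_enc L/ε₀.
E = |λ_enc|/(2πε₀r) = (9.436e-7)/(2π·8.85×10^-12·0.0265) = 6.40×10^5 N/C.

E ≈ 6.40×10^5 N/C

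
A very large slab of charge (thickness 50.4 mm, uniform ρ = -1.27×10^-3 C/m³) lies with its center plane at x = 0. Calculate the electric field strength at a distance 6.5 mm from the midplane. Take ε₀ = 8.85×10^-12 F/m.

E = 9.33×10^5 N/C

By symmetry E is perpendicular to the slab. A Gaussian pillbox from −6.5 mm to +6.5 mm (face area A) lies entirely within the slab.
Q_enc = ρ·(2x)·A and flux = 2EA, so 2EA = 2ρxA/ε₀ ⇒ E = |ρ|x/ε₀.
E = (1.27×10^-3)(0.0065)/(8.85×10^-12) = 9.33e5 N/C.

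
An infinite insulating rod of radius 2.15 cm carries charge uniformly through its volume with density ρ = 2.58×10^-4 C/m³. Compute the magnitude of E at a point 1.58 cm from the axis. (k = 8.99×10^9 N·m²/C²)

|E| = 2.30×10^5 N/C

By cylindrical symmetry E is radial; use a coaxial Gaussian cylinder of radius 1.58 cm and length L (r < R).
Charge inside radius r per length L is ρ·πr²·L, so λ_enc = ρπr² = 2.023×10^-7 C/m.
By Gauss's law (flux through the curved wall only), E·2πrL = λ_enc L/ε₀.
E = 2k|λ_enc|/r = 2(8.99×10^9)(2.023×10^-7)/(0.0158) = 2.30e5 N/C.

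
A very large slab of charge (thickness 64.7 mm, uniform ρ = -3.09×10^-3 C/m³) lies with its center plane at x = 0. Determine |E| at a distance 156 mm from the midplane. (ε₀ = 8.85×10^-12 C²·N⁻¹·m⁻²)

The point |x| = 156 mm lies outside the slab (half-thickness 0.03235 m). A symmetric pillbox spanning the full slab encloses Q_enc = ρ·d·A.
Flux = 2EA ⇒ E = |ρ|d/(2ε₀), independent of distance outside.
E = (3.09e-3)(0.0647)/(2·8.85×10^-12) = 1.13×10^7 N/C.

E ≈ 1.13×10^7 V/m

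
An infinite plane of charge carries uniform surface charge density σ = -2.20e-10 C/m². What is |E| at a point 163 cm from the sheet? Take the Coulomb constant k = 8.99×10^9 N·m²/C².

E ≈ 12.4 V/m

Choose a cylindrical pillbox piercing the sheet, end faces (area A) parallel to it.
Flux Φ = 2EA and Q_enc = σA, so 2EA = σA/ε₀ ⇒ E = |σ|/(2ε₀), independent of distance.
E = 2πk|σ| = 2π(8.99×10^9)(2.20×10^-10) = 12.4 N/C.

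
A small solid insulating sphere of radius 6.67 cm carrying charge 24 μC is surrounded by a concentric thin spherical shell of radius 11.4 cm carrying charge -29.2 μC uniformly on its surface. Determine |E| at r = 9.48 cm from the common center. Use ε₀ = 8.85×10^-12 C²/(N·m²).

Use a concentric Gaussian sphere at r = 9.48 cm (between the bodies, 6.67 cm < r < 11.4 cm).
Only the inner charge is enclosed; the outer shell contributes nothing inside itself. Q_enc = 24 μC = 2.40e-5 C.
Since E is radial and uniform over the Gaussian sphere, Φ = E·4πr² = Q_enc/ε₀.
E = |Q_enc|/(4πε₀r²) = (2.40×10^-5)/(4π·8.85×10^-12·(0.0948)²) = 2.40×10^7 N/C.

E = 2.40e7 N/C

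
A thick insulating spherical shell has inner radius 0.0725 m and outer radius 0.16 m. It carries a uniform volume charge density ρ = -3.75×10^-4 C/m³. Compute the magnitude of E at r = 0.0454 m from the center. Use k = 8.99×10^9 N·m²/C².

By spherical symmetry E is radial; choose a Gaussian sphere of radius r = 0.0454 m (r < 0.0725 m, inside the empty cavity).
No charge is enclosed, so by Gauss's law E·4πr² = 0 ⇒ E = 0.

E = 0 (no enclosed charge)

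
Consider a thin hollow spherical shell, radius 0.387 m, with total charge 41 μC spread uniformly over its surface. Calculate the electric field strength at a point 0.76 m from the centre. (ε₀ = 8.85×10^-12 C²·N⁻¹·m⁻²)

6.38e5 V/m

Use a concentric Gaussian sphere at r = 0.76 m (r > 0.387 m).
The entire shell is enclosed: Q_enc = 4.10e-5 C.
Gauss's law: E·4πr² = Q_enc/ε₀.
E = |Q_enc|/(4πε₀r²) = (4.10e-5)/(4π·8.85×10^-12·(0.76)²) = 6.38e5 N/C.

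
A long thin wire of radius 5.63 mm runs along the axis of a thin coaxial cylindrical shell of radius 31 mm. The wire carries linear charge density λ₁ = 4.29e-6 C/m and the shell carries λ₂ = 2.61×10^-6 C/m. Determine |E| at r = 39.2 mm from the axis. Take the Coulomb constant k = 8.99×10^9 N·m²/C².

Choose a coaxial cylinder of radius r = 39.2 mm (arbitrary length L) as the Gaussian surface (r > 31 mm, enclosing both).
λ_enc = λ₁ + λ₂ = (4.29×10^-6) + (2.61e-6) = 6.90e-6 C/m.
Since E is radial and uniform over the curved surface, Φ = E·2πrL = Q_enc/ε₀ = λ_enc L/ε₀.
E = 2k|λ_enc|/r = 2(8.99×10^9)(6.90×10^-6)/(0.0392) = 3.16e6 N/C.

|E| ≈ 3.16e6 V/m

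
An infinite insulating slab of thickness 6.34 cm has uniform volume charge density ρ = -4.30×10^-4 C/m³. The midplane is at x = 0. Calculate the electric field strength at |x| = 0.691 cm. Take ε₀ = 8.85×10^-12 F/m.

By symmetry E is perpendicular to the slab. A Gaussian pillbox from −0.691 cm to +0.691 cm (face area A) lies entirely within the slab.
Q_enc = ρ·(2x)·A and flux = 2EA, so 2EA = 2ρxA/ε₀ ⇒ E = |ρ|x/ε₀.
E = (4.30e-4)(0.00691)/(8.85×10^-12) = 3.36×10^5 N/C.

E = 3.36×10^5 V/m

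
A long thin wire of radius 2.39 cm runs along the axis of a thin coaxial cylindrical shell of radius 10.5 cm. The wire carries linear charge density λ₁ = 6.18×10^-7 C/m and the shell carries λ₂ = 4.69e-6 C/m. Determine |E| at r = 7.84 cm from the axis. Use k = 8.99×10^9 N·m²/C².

By cylindrical symmetry E is radial; use a coaxial Gaussian cylinder of radius 7.84 cm and length L (between the conductors, 2.39 cm < r < 10.5 cm).
Only the inner wire is enclosed; the outer shell contributes nothing inside itself. λ_enc = λ₁ = 6.18e-7 C/m.
Since E is radial and uniform over the curved surface, Φ = E·2πrL = Q_enc/ε₀ = λ_enc L/ε₀.
E = 2k|λ_enc|/r = 2(8.99×10^9)(6.18×10^-7)/(0.0784) = 1.42e5 N/C.

|E| ≈ 1.42e5 N/C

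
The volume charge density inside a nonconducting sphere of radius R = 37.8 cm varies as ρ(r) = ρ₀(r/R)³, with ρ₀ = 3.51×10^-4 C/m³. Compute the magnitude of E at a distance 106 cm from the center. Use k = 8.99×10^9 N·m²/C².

Use a concentric Gaussian sphere at r = 106 cm (r > R, all charge enclosed).
Q_enc = 4π ∫₀^R ρ₀(r'/R)^3 r'² dr' = 4πρ₀R³/6 = 3.97×10^-5 C.
Since E is radial and uniform over the Gaussian sphere, Φ = E·4πr² = Q_enc/ε₀.
E = k|Q_enc|/r² = (8.99×10^9)(3.97e-5)/(1.06)² = 3.18×10^5 N/C.

E ≈ 3.18×10^5 N/C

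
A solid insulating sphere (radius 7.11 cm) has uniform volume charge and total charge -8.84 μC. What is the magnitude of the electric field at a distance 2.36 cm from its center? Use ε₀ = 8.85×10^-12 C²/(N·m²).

Symmetry ⇒ E = E(r) r̂. Gaussian sphere of radius r = 2.36 cm (r < R).
Only the charge within r is enclosed: Q_enc = Q·(r/R)³ = (-8.84 μC)·(2.36 cm/7.11 cm)³ = -3.233×10^-7 C.
Since E is radial and uniform over the Gaussian sphere, Φ = E·4πr² = Q_enc/ε₀.
E = |Q_enc|/(4πε₀r²) = (3.233×10^-7)/(4π·8.85×10^-12·(0.0236)²) = 5.22×10^6 N/C.

E = 5.22×10^6 N/C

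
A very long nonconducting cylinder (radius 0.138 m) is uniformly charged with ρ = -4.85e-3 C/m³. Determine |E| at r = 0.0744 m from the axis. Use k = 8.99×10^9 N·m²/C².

Take a coaxial cylindrical Gaussian surface of radius r = 0.0744 m and length L (r < R).
Enclosed charge per unit length: λ_enc = ρ·πr² = (-4.85×10^-3)π(0.0744)² = -8.434×10^-5 C/m.
Applying ∮E·dA = Q_enc/ε₀ with the end caps contributing no flux:
E = 2k|λ_enc|/r = 2(8.99×10^9)(8.434×10^-5)/(0.0744) = 2.04×10^7 N/C.

2.04×10^7 V/m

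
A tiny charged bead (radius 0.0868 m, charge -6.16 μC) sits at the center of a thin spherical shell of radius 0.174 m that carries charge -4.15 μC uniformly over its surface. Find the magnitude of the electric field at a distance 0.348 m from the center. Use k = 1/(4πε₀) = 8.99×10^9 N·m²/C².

E ≈ 7.65×10^5 N/C

Symmetry ⇒ E = E(r) r̂. Gaussian sphere of radius r = 0.348 m (r > 0.174 m, enclosing both).
Q_enc = (-6.16 μC) + (-4.15 μC) = -1.031×10^-5 C.
Gauss's law: E·4πr² = Q_enc/ε₀.
E = k|Q_enc|/r² = (8.99×10^9)(1.031×10^-5)/(0.348)² = 7.65e5 N/C.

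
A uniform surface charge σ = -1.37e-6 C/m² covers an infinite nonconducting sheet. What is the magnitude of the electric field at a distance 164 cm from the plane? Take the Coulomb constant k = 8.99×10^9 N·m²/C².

|E| ≈ 7.74×10^4 V/m

By planar symmetry E is perpendicular to the sheet and uniform; use a Gaussian pillbox with flat faces of area A on each side of the sheet.
Only the two end caps contribute flux: Φ = 2EA. With Q_enc = σA, Gauss's law gives E = |σ|/(2ε₀).
E = 2πk|σ| = 2π(8.99×10^9)(1.37e-6) = 7.74×10^4 N/C.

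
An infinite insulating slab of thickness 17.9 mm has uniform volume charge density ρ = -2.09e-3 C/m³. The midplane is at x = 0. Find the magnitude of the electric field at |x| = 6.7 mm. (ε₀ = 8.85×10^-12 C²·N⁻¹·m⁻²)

E = 1.58×10^6 V/m

By symmetry E is perpendicular to the slab. A Gaussian pillbox from −6.7 mm to +6.7 mm (face area A) lies entirely within the slab.
Q_enc = ρ·(2x)·A and flux = 2EA, so 2EA = 2ρxA/ε₀ ⇒ E = |ρ|x/ε₀.
E = (2.09e-3)(0.0067)/(8.85×10^-12) = 1.58×10^6 N/C.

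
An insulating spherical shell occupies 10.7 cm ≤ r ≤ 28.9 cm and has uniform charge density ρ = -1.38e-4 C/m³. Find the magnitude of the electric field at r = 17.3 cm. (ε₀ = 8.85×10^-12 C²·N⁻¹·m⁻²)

By spherical symmetry E is radial; choose a Gaussian sphere of radius r = 17.3 cm (within the shell material, 10.7 cm < r < 28.9 cm).
Enclosed charge is the volume from a to r: Q_enc = (4π/3)ρ(r³ − a³) = -2.285×10^-6 C.
Since E is radial and uniform over the Gaussian sphere, Φ = E·4πr² = Q_enc/ε₀.
E = |Q_enc|/(4πε₀r²) = (2.285e-6)/(4π·8.85×10^-12·(0.173)²) = 6.86×10^5 N/C.

|E| ≈ 6.86×10^5 V/m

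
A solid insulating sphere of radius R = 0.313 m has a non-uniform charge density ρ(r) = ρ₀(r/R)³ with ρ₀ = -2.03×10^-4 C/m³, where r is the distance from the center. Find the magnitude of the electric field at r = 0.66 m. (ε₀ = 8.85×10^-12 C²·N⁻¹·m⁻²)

2.69e5 V/m

Use a concentric Gaussian sphere at r = 0.66 m (r > R, all charge enclosed).
Q_enc = 4π ∫₀^R ρ₀(r'/R)^3 r'² dr' = 4πρ₀R³/6 = -1.304×10^-5 C.
By Gauss's law, ∮E·dA = E·4πr² = Q_enc/ε₀.
E = |Q_enc|/(4πε₀r²) = (1.304×10^-5)/(4π·8.85×10^-12·(0.66)²) = 2.69×10^5 N/C.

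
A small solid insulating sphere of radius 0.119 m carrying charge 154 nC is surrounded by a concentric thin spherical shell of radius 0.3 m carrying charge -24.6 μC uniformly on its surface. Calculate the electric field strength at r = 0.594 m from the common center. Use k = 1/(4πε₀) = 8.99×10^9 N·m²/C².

E = 6.23×10^5 N/C

By spherical symmetry E is radial; choose a Gaussian sphere of radius r = 0.594 m (r > 0.3 m, enclosing both).
Q_enc = (154 nC) + (-24.6 μC) = -2.445×10^-5 C.
Applying ∮E·dA = Q_enc/ε₀ with Φ = E(4πr²):
E = k|Q_enc|/r² = (8.99×10^9)(2.445×10^-5)/(0.594)² = 6.23×10^5 N/C.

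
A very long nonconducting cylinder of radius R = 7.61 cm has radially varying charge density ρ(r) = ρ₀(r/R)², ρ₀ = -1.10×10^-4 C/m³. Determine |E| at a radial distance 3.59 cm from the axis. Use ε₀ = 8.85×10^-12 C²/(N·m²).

Take a coaxial cylindrical Gaussian surface of radius r = 3.59 cm and length L (r < R).
λ_enc = ∫₀^r ρ(r')·2πr' dr' = (2πρ₀/R²)·r^4/4 = -4.956×10^-8 C/m.
Gauss's law: E·2πrL = λ_enc L/ε₀.
E = |λ_enc|/(2πε₀r) = (4.956e-8)/(2π·8.85×10^-12·0.0359) = 2.48×10^4 N/C.

2.48×10^4 N/C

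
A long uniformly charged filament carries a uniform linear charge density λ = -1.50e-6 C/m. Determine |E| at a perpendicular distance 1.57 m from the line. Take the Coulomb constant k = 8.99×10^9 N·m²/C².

|E| = 1.72e4 N/C

Choose a coaxial cylinder of radius r = 1.57 m (arbitrary length L) as the Gaussian surface.
Q_enc = λL, so λ_enc = -1.50×10^-6 C/m.
Applying ∮E·dA = Q_enc/ε₀ with the end caps contributing no flux:
E = 2k|λ_enc|/r = 2(8.99×10^9)(1.50×10^-6)/(1.57) = 1.72×10^4 N/C.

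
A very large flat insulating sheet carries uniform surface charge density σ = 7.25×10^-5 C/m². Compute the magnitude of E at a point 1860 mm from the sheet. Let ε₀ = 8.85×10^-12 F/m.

|E| = 4.10e6 N/C

Choose a cylindrical pillbox piercing the sheet, end faces (area A) parallel to it.
Flux Φ = 2EA and Q_enc = σA, so 2EA = σA/ε₀ ⇒ E = |σ|/(2ε₀), independent of distance.
E = |σ|/(2ε₀) = (7.25×10^-5)/(2·8.85×10^-12) = 4.10×10^6 N/C.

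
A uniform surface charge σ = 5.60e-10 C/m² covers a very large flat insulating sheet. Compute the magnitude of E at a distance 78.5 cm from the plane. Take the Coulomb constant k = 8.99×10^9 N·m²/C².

By planar symmetry E is perpendicular to the sheet and uniform; use a Gaussian pillbox with flat faces of area A on each side of the sheet.
Only the two end caps contribute flux: Φ = 2EA. With Q_enc = σA, Gauss's law gives E = |σ|/(2ε₀).
E = 2πk|σ| = 2π(8.99×10^9)(5.60×10^-10) = 31.6 N/C.

E ≈ 31.6 N/C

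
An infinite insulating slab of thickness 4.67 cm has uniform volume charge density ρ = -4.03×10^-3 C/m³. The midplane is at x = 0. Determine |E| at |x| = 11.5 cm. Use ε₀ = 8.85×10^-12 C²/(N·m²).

|E| = 1.06×10^7 V/m

The point |x| = 11.5 cm lies outside the slab (half-thickness 0.02335 m). A symmetric pillbox spanning the full slab encloses Q_enc = ρ·d·A.
Flux = 2EA ⇒ E = |ρ|d/(2ε₀), independent of distance outside.
E = (4.03×10^-3)(0.0467)/(2·8.85×10^-12) = 1.06×10^7 N/C.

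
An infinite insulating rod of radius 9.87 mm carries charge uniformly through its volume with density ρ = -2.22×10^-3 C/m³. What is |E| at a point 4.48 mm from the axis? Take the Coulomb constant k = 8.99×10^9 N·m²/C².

E ≈ 5.62×10^5 V/m

Choose a coaxial cylinder of radius r = 4.48 mm (arbitrary length L) as the Gaussian surface (r < R).
Enclosed charge per unit length: λ_enc = ρ·πr² = (-2.22e-3)π(0.00448)² = -1.40×10^-7 C/m.
By Gauss's law (flux through the curved wall only), E·2πrL = λ_enc L/ε₀.
E = 2k|λ_enc|/r = 2(8.99×10^9)(1.40×10^-7)/(0.00448) = 5.62×10^5 N/C.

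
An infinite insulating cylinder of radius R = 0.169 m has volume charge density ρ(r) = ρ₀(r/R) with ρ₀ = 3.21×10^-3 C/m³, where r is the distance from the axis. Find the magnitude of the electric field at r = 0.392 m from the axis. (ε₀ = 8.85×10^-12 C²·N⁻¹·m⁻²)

By cylindrical symmetry E is radial; use a coaxial Gaussian cylinder of radius 0.392 m and length L (r > R, full charge per length enclosed).
λ_enc = 2π ∫₀^R ρ₀(r'/R)^1 r' dr' = 2πρ₀R²/3 = 1.92e-4 C/m.
Gauss's law: E·2πrL = λ_enc L/ε₀.
E = |λ_enc|/(2πε₀r) = (1.92e-4)/(2π·8.85×10^-12·0.392) = 8.81e6 N/C.

8.81e6 N/C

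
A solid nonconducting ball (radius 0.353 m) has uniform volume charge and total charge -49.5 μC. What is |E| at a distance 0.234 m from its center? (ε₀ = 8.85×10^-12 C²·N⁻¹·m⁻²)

Take a concentric spherical Gaussian surface of radius r = 0.234 m (r < R).
Only the charge within r is enclosed: Q_enc = Q·(r/R)³ = (-49.5 μC)·(0.234 m/0.353 m)³ = -1.442×10^-5 C.
Gauss's law: E·4πr² = Q_enc/ε₀.
E = |Q_enc|/(4πε₀r²) = (1.442×10^-5)/(4π·8.85×10^-12·(0.234)²) = 2.37×10^6 N/C.

|E| ≈ 2.37e6 N/C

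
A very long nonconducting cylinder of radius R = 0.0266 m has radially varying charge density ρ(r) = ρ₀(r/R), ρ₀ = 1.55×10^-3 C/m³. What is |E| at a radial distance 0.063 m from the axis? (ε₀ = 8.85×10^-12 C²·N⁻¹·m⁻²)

6.56e5 V/m

Choose a coaxial cylinder of radius r = 0.063 m (arbitrary length L) as the Gaussian surface (r > R, full charge per length enclosed).
λ_enc = 2π ∫₀^R ρ₀(r'/R)^1 r' dr' = 2πρ₀R²/3 = 2.297×10^-6 C/m.
Gauss's law: E·2πrL = λ_enc L/ε₀.
E = |λ_enc|/(2πε₀r) = (2.297×10^-6)/(2π·8.85×10^-12·0.063) = 6.56×10^5 N/C.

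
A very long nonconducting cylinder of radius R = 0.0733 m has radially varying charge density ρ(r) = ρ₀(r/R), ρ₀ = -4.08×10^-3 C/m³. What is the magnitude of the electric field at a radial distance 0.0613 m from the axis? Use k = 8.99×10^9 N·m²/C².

Take a coaxial cylindrical Gaussian surface of radius r = 0.0613 m and length L (r < R).
Integrating ρ over the cross-section to radius r: λ_enc = (2πρ₀/R) ∫₀^r r'^2 dr' = 2πρ₀ r^3/(3·R) = -2.685e-5 C/m.
Gauss's law: E·2πrL = λ_enc L/ε₀.
E = 2k|λ_enc|/r = 2(8.99×10^9)(2.685e-5)/(0.0613) = 7.88×10^6 N/C.

E = 7.88e6 N/C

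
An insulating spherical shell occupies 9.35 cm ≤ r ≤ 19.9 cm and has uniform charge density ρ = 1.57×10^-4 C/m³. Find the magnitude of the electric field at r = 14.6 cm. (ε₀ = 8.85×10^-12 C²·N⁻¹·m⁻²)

6.37×10^5 N/C

Symmetry ⇒ E = E(r) r̂. Gaussian sphere of radius r = 14.6 cm (within the shell material, 9.35 cm < r < 19.9 cm).
Only the shell between 9.35 cm and r is enclosed: Q_enc = ρ·(4π/3)(r³ − a³) = (1.57×10^-4)·(4π/3)·((0.146)³ − (0.0935)³) = 1.509×10^-6 C.
Applying ∮E·dA = Q_enc/ε₀ with Φ = E(4πr²):
E = |Q_enc|/(4πε₀r²) = (1.509e-6)/(4π·8.85×10^-12·(0.146)²) = 6.37×10^5 N/C.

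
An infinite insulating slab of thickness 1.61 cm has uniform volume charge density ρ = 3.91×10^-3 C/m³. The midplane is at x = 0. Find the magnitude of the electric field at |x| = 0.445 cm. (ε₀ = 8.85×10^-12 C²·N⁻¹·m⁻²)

|E| ≈ 1.97e6 V/m

By symmetry E is perpendicular to the slab. A Gaussian pillbox from −0.445 cm to +0.445 cm (face area A) lies entirely within the slab.
Q_enc = ρ·(2x)·A and flux = 2EA, so 2EA = 2ρxA/ε₀ ⇒ E = |ρ|x/ε₀.
E = (3.91e-3)(0.00445)/(8.85×10^-12) = 1.97×10^6 N/C.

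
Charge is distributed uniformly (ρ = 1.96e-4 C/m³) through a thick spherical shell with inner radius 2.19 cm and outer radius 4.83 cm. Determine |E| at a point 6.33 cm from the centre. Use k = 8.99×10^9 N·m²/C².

By spherical symmetry E is radial; choose a Gaussian sphere of radius r = 6.33 cm (r > 4.83 cm, enclosing the whole shell).
Q_enc = ρ·(4π/3)(b³ − a³) = (1.96e-4)·(4π/3)·((0.0483)³ − (0.0219)³) = 8.389×10^-8 C.
By Gauss's law, ∮E·dA = E·4πr² = Q_enc/ε₀.
E = k|Q_enc|/r² = (8.99×10^9)(8.389×10^-8)/(0.0633)² = 1.88e5 N/C.

E ≈ 1.88×10^5 N/C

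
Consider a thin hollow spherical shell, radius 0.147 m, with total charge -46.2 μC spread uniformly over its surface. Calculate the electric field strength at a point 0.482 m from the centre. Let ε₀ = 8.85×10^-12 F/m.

|E| ≈ 1.79e6 V/m

By spherical symmetry E is radial; choose a Gaussian sphere of radius r = 0.482 m (r > 0.147 m).
The entire shell is enclosed: Q_enc = -4.62×10^-5 C.
By Gauss's law, ∮E·dA = E·4πr² = Q_enc/ε₀.
E = |Q_enc|/(4πε₀r²) = (4.62×10^-5)/(4π·8.85×10^-12·(0.482)²) = 1.79e6 N/C.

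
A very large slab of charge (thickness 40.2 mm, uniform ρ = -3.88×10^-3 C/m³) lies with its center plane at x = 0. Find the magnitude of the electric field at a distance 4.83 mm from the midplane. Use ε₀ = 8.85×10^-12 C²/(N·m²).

By symmetry E is perpendicular to the slab. A Gaussian pillbox from −4.83 mm to +4.83 mm (face area A) lies entirely within the slab.
Q_enc = ρ·(2x)·A and flux = 2EA, so 2EA = 2ρxA/ε₀ ⇒ E = |ρ|x/ε₀.
E = (3.88e-3)(0.00483)/(8.85×10^-12) = 2.12×10^6 N/C.

|E| = 2.12×10^6 V/m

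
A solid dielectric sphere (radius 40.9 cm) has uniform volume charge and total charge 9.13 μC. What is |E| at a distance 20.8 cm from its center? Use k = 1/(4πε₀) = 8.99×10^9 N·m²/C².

E = 2.50e5 N/C

Symmetry ⇒ E = E(r) r̂. Gaussian sphere of radius r = 20.8 cm (r < R).
For a uniform sphere the enclosed fraction is (r/R)³, so Q_enc = (9.13 μC)(0.208/0.409)³ = 1.201×10^-6 C.
Since E is radial and uniform over the Gaussian sphere, Φ = E·4πr² = Q_enc/ε₀.
E = k|Q_enc|/r² = (8.99×10^9)(1.201×10^-6)/(0.208)² = 2.50e5 N/C.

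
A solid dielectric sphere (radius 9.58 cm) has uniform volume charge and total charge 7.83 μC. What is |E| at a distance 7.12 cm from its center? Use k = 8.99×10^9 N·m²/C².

5.70e6 V/m

By spherical symmetry E is radial; choose a Gaussian sphere of radius r = 7.12 cm (r < R).
Only the charge within r is enclosed: Q_enc = Q·(r/R)³ = (7.83 μC)·(7.12 cm/9.58 cm)³ = 3.214×10^-6 C.
Gauss's law: E·4πr² = Q_enc/ε₀.
E = k|Q_enc|/r² = (8.99×10^9)(3.214e-6)/(0.0712)² = 5.70×10^6 N/C.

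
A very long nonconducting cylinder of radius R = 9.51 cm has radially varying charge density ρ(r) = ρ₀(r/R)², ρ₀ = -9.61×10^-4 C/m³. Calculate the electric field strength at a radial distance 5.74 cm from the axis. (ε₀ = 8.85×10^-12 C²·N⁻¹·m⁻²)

E = 5.68e5 N/C

Take a coaxial cylindrical Gaussian surface of radius r = 5.74 cm and length L (r < R).
λ_enc = ∫₀^r ρ(r')·2πr' dr' = (2πρ₀/R²)·r^4/4 = -1.812×10^-6 C/m.
Applying ∮E·dA = Q_enc/ε₀ with the end caps contributing no flux:
E = |λ_enc|/(2πε₀r) = (1.812×10^-6)/(2π·8.85×10^-12·0.0574) = 5.68×10^5 N/C.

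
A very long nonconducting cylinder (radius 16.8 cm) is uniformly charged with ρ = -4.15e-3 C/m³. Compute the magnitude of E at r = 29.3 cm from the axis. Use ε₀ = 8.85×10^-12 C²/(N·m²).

E ≈ 2.26×10^7 N/C

Choose a coaxial cylinder of radius r = 29.3 cm (arbitrary length L) as the Gaussian surface (r > 16.8 cm, full cross-section enclosed).
λ_enc = ρ·πR² = (-4.15e-3)π(0.168)² = -3.68×10^-4 C/m.
Gauss's law: E·2πrL = λ_enc L/ε₀.
E = |λ_enc|/(2πε₀r) = (3.68e-4)/(2π·8.85×10^-12·0.293) = 2.26×10^7 N/C.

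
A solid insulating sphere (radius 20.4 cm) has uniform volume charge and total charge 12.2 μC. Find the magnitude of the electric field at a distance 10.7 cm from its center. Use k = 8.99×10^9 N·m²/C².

E ≈ 1.38×10^6 V/m

By spherical symmetry E is radial; choose a Gaussian sphere of radius r = 10.7 cm (r < R).
For a uniform sphere the enclosed fraction is (r/R)³, so Q_enc = (12.2 μC)(0.107/0.204)³ = 1.76×10^-6 C.
Applying ∮E·dA = Q_enc/ε₀ with Φ = E(4πr²):
E = k|Q_enc|/r² = (8.99×10^9)(1.76×10^-6)/(0.107)² = 1.38e6 N/C.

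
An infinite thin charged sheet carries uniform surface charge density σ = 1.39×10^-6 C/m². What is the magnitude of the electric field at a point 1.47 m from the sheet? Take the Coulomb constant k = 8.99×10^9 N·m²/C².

The symmetry is planar: E is normal to the sheet and the same magnitude on both sides. Take a pillbox straddling the sheet with end-cap area A.
Flux Φ = 2EA and Q_enc = σA, so 2EA = σA/ε₀ ⇒ E = |σ|/(2ε₀), independent of distance.
E = 2πk|σ| = 2π(8.99×10^9)(1.39×10^-6) = 7.85e4 N/C.

7.85×10^4 N/C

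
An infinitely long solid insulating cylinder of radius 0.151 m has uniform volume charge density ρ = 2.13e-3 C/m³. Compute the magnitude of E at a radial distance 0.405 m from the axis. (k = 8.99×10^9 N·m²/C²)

|E| = 6.77×10^6 N/C

Choose a coaxial cylinder of radius r = 0.405 m (arbitrary length L) as the Gaussian surface (r > 0.151 m, full cross-section enclosed).
λ_enc = ρ·πR² = (2.13e-3)π(0.151)² = 1.526×10^-4 C/m.
Since E is radial and uniform over the curved surface, Φ = E·2πrL = Q_enc/ε₀ = λ_enc L/ε₀.
E = 2k|λ_enc|/r = 2(8.99×10^9)(1.526×10^-4)/(0.405) = 6.77×10^6 N/C.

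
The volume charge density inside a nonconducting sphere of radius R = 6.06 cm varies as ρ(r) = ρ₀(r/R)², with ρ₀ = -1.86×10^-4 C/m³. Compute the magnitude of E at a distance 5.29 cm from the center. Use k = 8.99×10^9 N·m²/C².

Symmetry ⇒ E = E(r) r̂. Gaussian sphere of radius r = 5.29 cm (r < R).
Q_enc = ∫₀^r ρ(r')·4πr'² dr' = (4πρ₀/R²) ∫₀^r r'^4 dr' = 4πρ₀ r^5/(5·R²) = -5.273×10^-8 C.
By Gauss's law, ∮E·dA = E·4πr² = Q_enc/ε₀.
E = k|Q_enc|/r² = (8.99×10^9)(5.273×10^-8)/(0.0529)² = 1.69×10^5 N/C.

E = 1.69e5 V/m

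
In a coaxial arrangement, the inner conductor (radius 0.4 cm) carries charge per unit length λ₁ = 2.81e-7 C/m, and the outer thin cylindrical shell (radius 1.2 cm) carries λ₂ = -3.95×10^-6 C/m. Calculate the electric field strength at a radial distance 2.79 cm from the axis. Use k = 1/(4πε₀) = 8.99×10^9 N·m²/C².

Take a coaxial cylindrical Gaussian surface of radius r = 2.79 cm and length L (r > 1.2 cm, enclosing both).
λ_enc = λ₁ + λ₂ = (2.81×10^-7) + (-3.95×10^-6) = -3.669×10^-6 C/m.
By Gauss's law (flux through the curved wall only), E·2πrL = λ_enc L/ε₀.
E = 2k|λ_enc|/r = 2(8.99×10^9)(3.669e-6)/(0.0279) = 2.36e6 N/C.

E = 2.36×10^6 N/C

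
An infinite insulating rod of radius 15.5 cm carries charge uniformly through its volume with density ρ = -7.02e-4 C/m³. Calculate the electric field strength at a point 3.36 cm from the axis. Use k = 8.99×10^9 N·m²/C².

Coaxial Gaussian cylinder, radius r = 3.36 cm, length L (r < R).
Enclosed charge per unit length: λ_enc = ρ·πr² = (-7.02e-4)π(0.0336)² = -2.49×10^-6 C/m.
By Gauss's law (flux through the curved wall only), E·2πrL = λ_enc L/ε₀.
E = 2k|λ_enc|/r = 2(8.99×10^9)(2.49×10^-6)/(0.0336) = 1.33×10^6 N/C.

E = 1.33×10^6 V/m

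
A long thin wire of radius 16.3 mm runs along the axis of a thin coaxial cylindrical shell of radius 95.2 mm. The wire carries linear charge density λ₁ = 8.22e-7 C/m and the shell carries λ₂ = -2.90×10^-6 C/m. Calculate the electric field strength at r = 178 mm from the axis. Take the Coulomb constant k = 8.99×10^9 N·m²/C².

Choose a coaxial cylinder of radius r = 178 mm (arbitrary length L) as the Gaussian surface (r > 95.2 mm, enclosing both).
λ_enc = λ₁ + λ₂ = (8.22×10^-7) + (-2.90e-6) = -2.078×10^-6 C/m.
By Gauss's law (flux through the curved wall only), E·2πrL = λ_enc L/ε₀.
E = 2k|λ_enc|/r = 2(8.99×10^9)(2.078×10^-6)/(0.178) = 2.10×10^5 N/C.

E ≈ 2.10×10^5 V/m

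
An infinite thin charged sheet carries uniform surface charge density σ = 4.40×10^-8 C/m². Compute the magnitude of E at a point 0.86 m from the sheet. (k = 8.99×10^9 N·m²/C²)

Choose a cylindrical pillbox piercing the sheet, end faces (area A) parallel to it.
Only the two end caps contribute flux: Φ = 2EA. With Q_enc = σA, Gauss's law gives E = |σ|/(2ε₀).
E = 2πk|σ| = 2π(8.99×10^9)(4.40×10^-8) = 2.49×10^3 N/C.

|E| ≈ 2.49×10^3 N/C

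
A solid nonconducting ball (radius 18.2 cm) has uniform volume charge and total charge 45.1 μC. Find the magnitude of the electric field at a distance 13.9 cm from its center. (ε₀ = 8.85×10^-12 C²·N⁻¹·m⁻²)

E = 9.35e6 N/C

Use a concentric Gaussian sphere at r = 13.9 cm (r < R).
For a uniform sphere the enclosed fraction is (r/R)³, so Q_enc = (45.1 μC)(0.139/0.182)³ = 2.009×10^-5 C.
By Gauss's law, ∮E·dA = E·4πr² = Q_enc/ε₀.
E = |Q_enc|/(4πε₀r²) = (2.009×10^-5)/(4π·8.85×10^-12·(0.139)²) = 9.35e6 N/C.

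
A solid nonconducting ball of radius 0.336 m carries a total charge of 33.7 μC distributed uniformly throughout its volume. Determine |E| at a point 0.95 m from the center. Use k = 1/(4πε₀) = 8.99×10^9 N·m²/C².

|E| = 3.36e5 N/C

Take a concentric spherical Gaussian surface of radius r = 0.95 m (r > R, so the entire charge is enclosed).
Q_enc = 33.7 μC = 3.37×10^-5 C.
Since E is radial and uniform over the Gaussian sphere, Φ = E·4πr² = Q_enc/ε₀.
E = k|Q_enc|/r² = (8.99×10^9)(3.37×10^-5)/(0.95)² = 3.36×10^5 N/C.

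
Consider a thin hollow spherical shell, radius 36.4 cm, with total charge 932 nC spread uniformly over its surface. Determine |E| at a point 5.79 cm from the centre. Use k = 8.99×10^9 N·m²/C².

E = 0

Use a concentric Gaussian sphere at r = 5.79 cm (inside the shell, r < 36.4 cm).
All the charge is outside the Gaussian surface: Q_enc = 0, hence E = 0 everywhere inside the shell.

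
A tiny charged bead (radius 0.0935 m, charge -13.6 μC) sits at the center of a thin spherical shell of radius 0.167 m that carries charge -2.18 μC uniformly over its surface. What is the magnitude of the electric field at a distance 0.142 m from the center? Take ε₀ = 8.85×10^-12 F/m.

E ≈ 6.06×10^6 V/m

Take a concentric spherical Gaussian surface of radius r = 0.142 m (between the bodies, 0.0935 m < r < 0.167 m).
The shell at 0.167 m lies outside the Gaussian surface, so Q_enc = -13.6 μC = -1.36e-5 C.
By Gauss's law, ∮E·dA = E·4πr² = Q_enc/ε₀.
E = |Q_enc|/(4πε₀r²) = (1.36e-5)/(4π·8.85×10^-12·(0.142)²) = 6.06e6 N/C.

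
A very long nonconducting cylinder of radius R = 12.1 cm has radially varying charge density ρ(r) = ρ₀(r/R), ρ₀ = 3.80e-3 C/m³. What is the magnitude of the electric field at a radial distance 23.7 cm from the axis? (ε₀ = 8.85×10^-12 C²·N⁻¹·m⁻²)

|E| = 8.84×10^6 N/C

Take a coaxial cylindrical Gaussian surface of radius r = 23.7 cm and length L (r > R, full charge per length enclosed).
λ_enc = 2π ∫₀^R ρ₀(r'/R)^1 r' dr' = 2πρ₀R²/3 = 1.165e-4 C/m.
Applying ∮E·dA = Q_enc/ε₀ with the end caps contributing no flux:
E = |λ_enc|/(2πε₀r) = (1.165×10^-4)/(2π·8.85×10^-12·0.237) = 8.84e6 N/C.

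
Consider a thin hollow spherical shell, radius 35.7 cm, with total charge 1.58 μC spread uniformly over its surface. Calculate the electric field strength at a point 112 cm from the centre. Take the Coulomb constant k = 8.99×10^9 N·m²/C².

Take a concentric spherical Gaussian surface of radius r = 112 cm (r > 35.7 cm).
The entire shell is enclosed: Q_enc = 1.58×10^-6 C.
Gauss's law: E·4πr² = Q_enc/ε₀.
E = k|Q_enc|/r² = (8.99×10^9)(1.58×10^-6)/(1.12)² = 1.13×10^4 N/C.

E = 1.13×10^4 N/C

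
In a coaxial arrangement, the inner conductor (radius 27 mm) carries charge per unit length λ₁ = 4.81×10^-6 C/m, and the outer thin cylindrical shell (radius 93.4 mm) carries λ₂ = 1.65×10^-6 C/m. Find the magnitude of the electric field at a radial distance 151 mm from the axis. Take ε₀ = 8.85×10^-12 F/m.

Coaxial Gaussian cylinder, radius r = 151 mm, length L (r > 93.4 mm, enclosing both).
λ_enc = λ₁ + λ₂ = (4.81e-6) + (1.65e-6) = 6.46e-6 C/m.
Since E is radial and uniform over the curved surface, Φ = E·2πrL = Q_enc/ε₀ = λ_enc L/ε₀.
E = |λ_enc|/(2πε₀r) = (6.46×10^-6)/(2π·8.85×10^-12·0.151) = 7.69e5 N/C.

|E| = 7.69e5 V/m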